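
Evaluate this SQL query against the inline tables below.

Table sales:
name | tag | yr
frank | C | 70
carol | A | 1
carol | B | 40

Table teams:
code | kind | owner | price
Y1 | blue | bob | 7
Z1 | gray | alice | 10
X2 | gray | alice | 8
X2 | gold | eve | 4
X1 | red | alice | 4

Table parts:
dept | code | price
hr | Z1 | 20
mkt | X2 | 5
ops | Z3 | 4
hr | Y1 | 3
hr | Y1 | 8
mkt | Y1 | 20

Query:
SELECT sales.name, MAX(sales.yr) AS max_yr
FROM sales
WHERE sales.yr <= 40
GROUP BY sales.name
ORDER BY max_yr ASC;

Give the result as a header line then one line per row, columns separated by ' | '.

After WHERE (2 rows):
sales.name | sales.tag | sales.yr
carol | A | 1
carol | B | 40
After GROUP BY (1 rows):
sales.name | max_yr
carol | 40
After ORDER BY (1 rows):
sales.name | max_yr
carol | 40

== RESULT ==
sales.name | max_yr
carol | 40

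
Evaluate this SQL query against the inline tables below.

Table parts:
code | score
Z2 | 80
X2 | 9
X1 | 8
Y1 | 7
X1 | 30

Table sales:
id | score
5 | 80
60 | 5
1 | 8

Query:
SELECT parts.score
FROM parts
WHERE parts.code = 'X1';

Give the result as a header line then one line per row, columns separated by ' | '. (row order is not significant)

== RESULT ==
parts.score
8
30

Derivation:
After WHERE (2 rows):
parts.code | parts.score
X1 | 8
X1 | 30
After SELECT (2 rows):
parts.score
8
30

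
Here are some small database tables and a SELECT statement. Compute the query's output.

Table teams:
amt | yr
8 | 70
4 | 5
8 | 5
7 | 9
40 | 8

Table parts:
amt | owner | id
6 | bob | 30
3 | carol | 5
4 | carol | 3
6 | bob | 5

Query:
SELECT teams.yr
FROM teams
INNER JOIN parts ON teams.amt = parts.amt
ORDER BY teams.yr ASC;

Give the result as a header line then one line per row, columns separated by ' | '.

After JOIN parts (1 rows):
teams.amt | teams.yr | parts.amt | parts.owner | parts.id
4 | 5 | 4 | carol | 3
After SELECT (1 rows):
teams.yr
5
After ORDER BY (1 rows):
teams.yr
5

== RESULT ==
teams.yr
5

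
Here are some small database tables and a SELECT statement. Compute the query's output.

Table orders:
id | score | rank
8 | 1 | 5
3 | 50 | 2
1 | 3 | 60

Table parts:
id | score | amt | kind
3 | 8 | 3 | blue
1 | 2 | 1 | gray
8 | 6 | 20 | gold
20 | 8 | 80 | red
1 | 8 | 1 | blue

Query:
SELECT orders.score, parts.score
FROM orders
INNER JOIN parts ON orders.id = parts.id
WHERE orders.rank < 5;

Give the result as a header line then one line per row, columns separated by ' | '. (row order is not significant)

== RESULT ==
orders.score | parts.score
50 | 8

Derivation:
After JOIN parts (4 rows):
orders.id | orders.score | orders.rank | parts.id | parts.score | parts.amt | parts.kind
8 | 1 | 5 | 8 | 6 | 20 | gold
3 | 50 | 2 | 3 | 8 | 3 | blue
1 | 3 | 60 | 1 | 2 | 1 | gray
1 | 3 | 60 | 1 | 8 | 1 | blue
After WHERE (1 rows):
orders.id | orders.score | orders.rank | parts.id | parts.score | parts.amt | parts.kind
3 | 50 | 2 | 3 | 8 | 3 | blue
After SELECT (1 rows):
orders.score | parts.score
50 | 8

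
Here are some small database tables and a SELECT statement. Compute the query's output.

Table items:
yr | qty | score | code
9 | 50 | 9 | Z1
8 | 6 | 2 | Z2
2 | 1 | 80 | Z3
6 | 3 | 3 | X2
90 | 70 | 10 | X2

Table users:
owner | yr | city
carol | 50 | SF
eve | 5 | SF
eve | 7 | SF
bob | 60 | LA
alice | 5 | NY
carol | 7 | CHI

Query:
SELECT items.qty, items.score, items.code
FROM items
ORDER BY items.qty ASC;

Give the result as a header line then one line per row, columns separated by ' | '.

== RESULT ==
items.qty | items.score | items.code
1 | 80 | Z3
3 | 3 | X2
6 | 2 | Z2
50 | 9 | Z1
70 | 10 | X2

Derivation:
After SELECT (5 rows):
items.qty | items.score | items.code
50 | 9 | Z1
6 | 2 | Z2
1 | 80 | Z3
3 | 3 | X2
70 | 10 | X2
After ORDER BY (5 rows):
items.qty | items.score | items.code
1 | 80 | Z3
3 | 3 | X2
6 | 2 | Z2
50 | 9 | Z1
70 | 10 | X2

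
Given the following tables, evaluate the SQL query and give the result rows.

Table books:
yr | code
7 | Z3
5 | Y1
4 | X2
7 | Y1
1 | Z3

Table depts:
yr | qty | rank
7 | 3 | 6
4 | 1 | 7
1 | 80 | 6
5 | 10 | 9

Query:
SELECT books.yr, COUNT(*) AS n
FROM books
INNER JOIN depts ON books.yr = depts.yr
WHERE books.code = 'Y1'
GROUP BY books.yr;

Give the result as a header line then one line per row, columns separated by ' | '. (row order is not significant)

After JOIN depts (5 rows):
books.yr | books.code | depts.yr | depts.qty | depts.rank
7 | Z3 | 7 | 3 | 6
5 | Y1 | 5 | 10 | 9
4 | X2 | 4 | 1 | 7
7 | Y1 | 7 | 3 | 6
1 | Z3 | 1 | 80 | 6
After WHERE (2 rows):
books.yr | books.code | depts.yr | depts.qty | depts.rank
5 | Y1 | 5 | 10 | 9
7 | Y1 | 7 | 3 | 6
After GROUP BY (2 rows):
books.yr | n
5 | 1
7 | 1

== RESULT ==
books.yr | n
5 | 1
7 | 1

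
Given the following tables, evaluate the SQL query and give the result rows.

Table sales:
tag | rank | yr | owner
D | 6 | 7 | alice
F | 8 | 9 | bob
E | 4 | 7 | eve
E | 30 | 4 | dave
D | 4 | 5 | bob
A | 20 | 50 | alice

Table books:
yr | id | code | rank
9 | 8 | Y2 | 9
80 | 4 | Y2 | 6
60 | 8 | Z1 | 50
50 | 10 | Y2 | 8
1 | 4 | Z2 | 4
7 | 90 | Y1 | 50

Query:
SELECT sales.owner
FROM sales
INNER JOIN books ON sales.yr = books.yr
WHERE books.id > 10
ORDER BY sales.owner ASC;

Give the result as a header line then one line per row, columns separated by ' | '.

After JOIN books (4 rows):
sales.tag | sales.rank | sales.yr | sales.owner | books.yr | books.id | books.code | books.rank
D | 6 | 7 | alice | 7 | 90 | Y1 | 50
F | 8 | 9 | bob | 9 | 8 | Y2 | 9
E | 4 | 7 | eve | 7 | 90 | Y1 | 50
A | 20 | 50 | alice | 50 | 10 | Y2 | 8
After WHERE (2 rows):
sales.tag | sales.rank | sales.yr | sales.owner | books.yr | books.id | books.code | books.rank
D | 6 | 7 | alice | 7 | 90 | Y1 | 50
E | 4 | 7 | eve | 7 | 90 | Y1 | 50
After SELECT (2 rows):
sales.owner
alice
eve
After ORDER BY (2 rows):
sales.owner
alice
eve

== RESULT ==
sales.owner
alice
eve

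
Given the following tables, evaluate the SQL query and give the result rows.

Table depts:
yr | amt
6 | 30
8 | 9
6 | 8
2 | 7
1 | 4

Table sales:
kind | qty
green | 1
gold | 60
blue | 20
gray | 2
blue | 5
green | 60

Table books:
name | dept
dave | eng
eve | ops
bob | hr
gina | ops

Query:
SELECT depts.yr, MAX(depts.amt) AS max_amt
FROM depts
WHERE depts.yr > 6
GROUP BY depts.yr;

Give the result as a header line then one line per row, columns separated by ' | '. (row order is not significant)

After WHERE (1 rows):
depts.yr | depts.amt
8 | 9
After GROUP BY (1 rows):
depts.yr | max_amt
8 | 9

== RESULT ==
depts.yr | max_amt
8 | 9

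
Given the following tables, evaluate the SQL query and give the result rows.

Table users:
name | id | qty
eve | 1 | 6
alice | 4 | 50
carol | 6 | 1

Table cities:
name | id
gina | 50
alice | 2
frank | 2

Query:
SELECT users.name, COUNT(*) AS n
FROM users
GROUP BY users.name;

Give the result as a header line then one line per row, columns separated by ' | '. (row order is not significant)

After GROUP BY (3 rows):
users.name | n
eve | 1
alice | 1
carol | 1

== RESULT ==
users.name | n
eve | 1
alice | 1
carol | 1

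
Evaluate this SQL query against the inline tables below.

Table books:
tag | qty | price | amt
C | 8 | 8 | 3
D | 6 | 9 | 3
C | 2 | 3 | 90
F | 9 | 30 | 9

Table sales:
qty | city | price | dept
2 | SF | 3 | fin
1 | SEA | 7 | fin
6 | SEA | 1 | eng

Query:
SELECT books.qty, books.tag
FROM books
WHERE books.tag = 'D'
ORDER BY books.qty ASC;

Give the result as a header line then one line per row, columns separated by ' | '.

After WHERE (1 rows):
books.tag | books.qty | books.price | books.amt
D | 6 | 9 | 3
After SELECT (1 rows):
books.qty | books.tag
6 | D
After ORDER BY (1 rows):
books.qty | books.tag
6 | D

== RESULT ==
books.qty | books.tag
6 | D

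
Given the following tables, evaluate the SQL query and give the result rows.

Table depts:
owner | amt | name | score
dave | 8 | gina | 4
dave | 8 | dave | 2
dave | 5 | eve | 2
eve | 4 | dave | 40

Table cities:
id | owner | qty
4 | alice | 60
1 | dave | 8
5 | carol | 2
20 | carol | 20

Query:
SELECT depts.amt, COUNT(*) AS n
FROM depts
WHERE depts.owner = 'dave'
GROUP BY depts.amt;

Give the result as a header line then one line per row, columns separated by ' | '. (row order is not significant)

== RESULT ==
depts.amt | n
8 | 2
5 | 1

Derivation:
After WHERE (3 rows):
depts.owner | depts.amt | depts.name | depts.score
dave | 8 | gina | 4
dave | 8 | dave | 2
dave | 5 | eve | 2
After GROUP BY (2 rows):
depts.amt | n
8 | 2
5 | 1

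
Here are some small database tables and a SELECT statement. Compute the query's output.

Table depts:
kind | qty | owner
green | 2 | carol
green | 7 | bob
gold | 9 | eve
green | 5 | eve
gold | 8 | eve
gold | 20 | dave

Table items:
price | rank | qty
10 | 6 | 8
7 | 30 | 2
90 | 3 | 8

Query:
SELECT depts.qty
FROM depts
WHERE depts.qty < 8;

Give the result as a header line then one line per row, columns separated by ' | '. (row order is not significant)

== RESULT ==
depts.qty
2
7
5

Derivation:
After WHERE (3 rows):
depts.kind | depts.qty | depts.owner
green | 2 | carol
green | 7 | bob
green | 5 | eve
After SELECT (3 rows):
depts.qty
2
7
5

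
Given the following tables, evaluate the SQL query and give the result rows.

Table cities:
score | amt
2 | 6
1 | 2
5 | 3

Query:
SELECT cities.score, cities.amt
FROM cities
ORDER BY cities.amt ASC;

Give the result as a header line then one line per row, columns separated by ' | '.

After SELECT (3 rows):
cities.score | cities.amt
2 | 6
1 | 2
5 | 3
After ORDER BY (3 rows):
cities.score | cities.amt
1 | 2
5 | 3
2 | 6

== RESULT ==
cities.score | cities.amt
1 | 2
5 | 3
2 | 6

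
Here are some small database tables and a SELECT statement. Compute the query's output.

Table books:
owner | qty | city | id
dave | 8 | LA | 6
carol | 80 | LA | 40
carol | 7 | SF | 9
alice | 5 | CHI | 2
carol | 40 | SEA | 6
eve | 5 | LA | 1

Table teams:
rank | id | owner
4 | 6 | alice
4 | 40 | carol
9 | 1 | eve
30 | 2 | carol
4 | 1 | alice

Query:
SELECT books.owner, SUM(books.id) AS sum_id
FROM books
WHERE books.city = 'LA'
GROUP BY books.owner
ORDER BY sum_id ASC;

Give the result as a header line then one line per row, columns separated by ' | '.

After WHERE (3 rows):
books.owner | books.qty | books.city | books.id
dave | 8 | LA | 6
carol | 80 | LA | 40
eve | 5 | LA | 1
After GROUP BY (3 rows):
books.owner | sum_id
dave | 6
carol | 40
eve | 1
After ORDER BY (3 rows):
books.owner | sum_id
eve | 1
dave | 6
carol | 40

== RESULT ==
books.owner | sum_id
eve | 1
dave | 6
carol | 40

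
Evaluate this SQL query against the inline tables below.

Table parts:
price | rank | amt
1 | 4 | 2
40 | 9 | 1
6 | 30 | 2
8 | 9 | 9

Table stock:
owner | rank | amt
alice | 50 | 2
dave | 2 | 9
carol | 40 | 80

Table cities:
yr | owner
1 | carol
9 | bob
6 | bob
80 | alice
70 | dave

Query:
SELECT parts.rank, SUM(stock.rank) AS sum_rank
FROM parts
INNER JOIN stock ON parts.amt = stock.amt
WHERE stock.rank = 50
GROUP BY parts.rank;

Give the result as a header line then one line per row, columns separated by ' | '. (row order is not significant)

== RESULT ==
parts.rank | sum_rank
4 | 50
30 | 50

Derivation:
After JOIN stock (3 rows):
parts.price | parts.rank | parts.amt | stock.owner | stock.rank | stock.amt
1 | 4 | 2 | alice | 50 | 2
6 | 30 | 2 | alice | 50 | 2
8 | 9 | 9 | dave | 2 | 9
After WHERE (2 rows):
parts.price | parts.rank | parts.amt | stock.owner | stock.rank | stock.amt
1 | 4 | 2 | alice | 50 | 2
6 | 30 | 2 | alice | 50 | 2
After GROUP BY (2 rows):
parts.rank | sum_rank
4 | 50
30 | 50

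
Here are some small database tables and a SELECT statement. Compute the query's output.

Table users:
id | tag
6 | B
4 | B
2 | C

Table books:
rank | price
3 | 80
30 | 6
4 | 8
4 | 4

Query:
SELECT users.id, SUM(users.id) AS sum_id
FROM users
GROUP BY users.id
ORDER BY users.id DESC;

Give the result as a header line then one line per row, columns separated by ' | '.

== RESULT ==
users.id | sum_id
6 | 6
4 | 4
2 | 2

Derivation:
After GROUP BY (3 rows):
users.id | sum_id
6 | 6
4 | 4
2 | 2
After ORDER BY (3 rows):
users.id | sum_id
6 | 6
4 | 4
2 | 2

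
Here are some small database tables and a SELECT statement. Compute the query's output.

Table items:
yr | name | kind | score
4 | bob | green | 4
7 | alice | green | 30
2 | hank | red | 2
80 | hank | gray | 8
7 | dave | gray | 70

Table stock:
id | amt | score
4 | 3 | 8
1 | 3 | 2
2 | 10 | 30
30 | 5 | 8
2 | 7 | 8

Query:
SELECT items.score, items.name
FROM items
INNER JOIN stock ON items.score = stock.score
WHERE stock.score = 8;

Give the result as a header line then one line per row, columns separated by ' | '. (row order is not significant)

After JOIN stock (5 rows):
items.yr | items.name | items.kind | items.score | stock.id | stock.amt | stock.score
7 | alice | green | 30 | 2 | 10 | 30
2 | hank | red | 2 | 1 | 3 | 2
80 | hank | gray | 8 | 4 | 3 | 8
80 | hank | gray | 8 | 30 | 5 | 8
80 | hank | gray | 8 | 2 | 7 | 8
After WHERE (3 rows):
items.yr | items.name | items.kind | items.score | stock.id | stock.amt | stock.score
80 | hank | gray | 8 | 4 | 3 | 8
80 | hank | gray | 8 | 30 | 5 | 8
80 | hank | gray | 8 | 2 | 7 | 8
After SELECT (3 rows):
items.score | items.name
8 | hank
8 | hank
8 | hank

== RESULT ==
items.score | items.name
8 | hank
8 | hank
8 | hank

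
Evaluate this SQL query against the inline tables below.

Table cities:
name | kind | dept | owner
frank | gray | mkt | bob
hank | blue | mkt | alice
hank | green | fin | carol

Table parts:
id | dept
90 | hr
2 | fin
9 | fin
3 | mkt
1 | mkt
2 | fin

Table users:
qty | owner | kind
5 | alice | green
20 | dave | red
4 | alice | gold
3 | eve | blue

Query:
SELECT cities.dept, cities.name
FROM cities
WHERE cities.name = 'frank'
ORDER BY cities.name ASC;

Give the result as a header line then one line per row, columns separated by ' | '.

After WHERE (1 rows):
cities.name | cities.kind | cities.dept | cities.owner
frank | gray | mkt | bob
After SELECT (1 rows):
cities.dept | cities.name
mkt | frank
After ORDER BY (1 rows):
cities.dept | cities.name
mkt | frank

== RESULT ==
cities.dept | cities.name
mkt | frank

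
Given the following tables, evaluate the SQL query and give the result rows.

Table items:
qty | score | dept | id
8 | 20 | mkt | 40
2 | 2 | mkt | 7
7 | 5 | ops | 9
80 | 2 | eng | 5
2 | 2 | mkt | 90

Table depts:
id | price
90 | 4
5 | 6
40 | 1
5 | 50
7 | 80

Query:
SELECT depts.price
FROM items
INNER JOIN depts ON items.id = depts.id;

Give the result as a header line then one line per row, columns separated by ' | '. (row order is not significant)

After JOIN depts (5 rows):
items.qty | items.score | items.dept | items.id | depts.id | depts.price
8 | 20 | mkt | 40 | 40 | 1
2 | 2 | mkt | 7 | 7 | 80
80 | 2 | eng | 5 | 5 | 6
80 | 2 | eng | 5 | 5 | 50
2 | 2 | mkt | 90 | 90 | 4
After SELECT (5 rows):
depts.price
1
80
6
50
4

== RESULT ==
depts.price
1
80
6
50
4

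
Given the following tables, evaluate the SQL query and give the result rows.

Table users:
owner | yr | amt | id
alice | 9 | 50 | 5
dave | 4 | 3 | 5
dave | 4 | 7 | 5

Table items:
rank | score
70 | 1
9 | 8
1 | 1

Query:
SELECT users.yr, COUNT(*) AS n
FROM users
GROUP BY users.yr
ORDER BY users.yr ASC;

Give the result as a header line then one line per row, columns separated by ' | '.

After GROUP BY (2 rows):
users.yr | n
9 | 1
4 | 2
After ORDER BY (2 rows):
users.yr | n
4 | 2
9 | 1

== RESULT ==
users.yr | n
4 | 2
9 | 1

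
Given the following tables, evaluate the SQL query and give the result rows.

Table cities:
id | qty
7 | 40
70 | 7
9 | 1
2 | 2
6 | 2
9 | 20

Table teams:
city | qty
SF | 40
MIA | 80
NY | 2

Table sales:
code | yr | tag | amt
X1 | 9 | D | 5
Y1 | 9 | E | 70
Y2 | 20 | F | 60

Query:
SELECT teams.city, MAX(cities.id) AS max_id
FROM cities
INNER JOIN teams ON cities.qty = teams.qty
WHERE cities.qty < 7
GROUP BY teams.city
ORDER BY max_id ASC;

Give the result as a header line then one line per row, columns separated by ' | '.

After JOIN teams (3 rows):
cities.id | cities.qty | teams.city | teams.qty
7 | 40 | SF | 40
2 | 2 | NY | 2
6 | 2 | NY | 2
After WHERE (2 rows):
cities.id | cities.qty | teams.city | teams.qty
2 | 2 | NY | 2
6 | 2 | NY | 2
After GROUP BY (1 rows):
teams.city | max_id
NY | 6
After ORDER BY (1 rows):
teams.city | max_id
NY | 6

== RESULT ==
teams.city | max_id
NY | 6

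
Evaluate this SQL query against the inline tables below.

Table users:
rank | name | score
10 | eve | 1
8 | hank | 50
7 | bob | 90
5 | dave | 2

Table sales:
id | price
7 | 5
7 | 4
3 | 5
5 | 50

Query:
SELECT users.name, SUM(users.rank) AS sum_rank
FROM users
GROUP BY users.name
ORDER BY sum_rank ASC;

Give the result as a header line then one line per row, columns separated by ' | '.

== RESULT ==
users.name | sum_rank
dave | 5
bob | 7
hank | 8
eve | 10

Derivation:
After GROUP BY (4 rows):
users.name | sum_rank
eve | 10
hank | 8
bob | 7
dave | 5
After ORDER BY (4 rows):
users.name | sum_rank
dave | 5
bob | 7
hank | 8
eve | 10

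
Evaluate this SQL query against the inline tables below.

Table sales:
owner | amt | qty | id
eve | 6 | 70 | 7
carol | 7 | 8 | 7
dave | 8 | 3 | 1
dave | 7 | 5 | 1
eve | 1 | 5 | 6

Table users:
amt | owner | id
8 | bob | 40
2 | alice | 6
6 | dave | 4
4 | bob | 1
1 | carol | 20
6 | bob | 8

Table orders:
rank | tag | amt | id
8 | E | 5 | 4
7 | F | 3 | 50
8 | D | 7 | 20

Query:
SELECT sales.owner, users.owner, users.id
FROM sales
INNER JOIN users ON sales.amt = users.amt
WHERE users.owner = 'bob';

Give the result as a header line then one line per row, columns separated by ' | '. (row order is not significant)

After JOIN users (4 rows):
sales.owner | sales.amt | sales.qty | sales.id | users.amt | users.owner | users.id
eve | 6 | 70 | 7 | 6 | dave | 4
eve | 6 | 70 | 7 | 6 | bob | 8
dave | 8 | 3 | 1 | 8 | bob | 40
eve | 1 | 5 | 6 | 1 | carol | 20
After WHERE (2 rows):
sales.owner | sales.amt | sales.qty | sales.id | users.amt | users.owner | users.id
eve | 6 | 70 | 7 | 6 | bob | 8
dave | 8 | 3 | 1 | 8 | bob | 40
After SELECT (2 rows):
sales.owner | users.owner | users.id
eve | bob | 8
dave | bob | 40

== RESULT ==
sales.owner | users.owner | users.id
eve | bob | 8
dave | bob | 40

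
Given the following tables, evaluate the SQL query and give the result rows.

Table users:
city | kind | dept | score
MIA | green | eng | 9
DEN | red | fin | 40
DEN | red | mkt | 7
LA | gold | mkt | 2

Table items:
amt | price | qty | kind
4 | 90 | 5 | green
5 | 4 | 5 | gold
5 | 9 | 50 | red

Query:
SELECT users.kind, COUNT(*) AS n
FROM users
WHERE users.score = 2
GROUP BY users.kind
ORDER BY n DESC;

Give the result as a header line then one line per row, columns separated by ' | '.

After WHERE (1 rows):
users.city | users.kind | users.dept | users.score
LA | gold | mkt | 2
After GROUP BY (1 rows):
users.kind | n
gold | 1
After ORDER BY (1 rows):
users.kind | n
gold | 1

== RESULT ==
users.kind | n
gold | 1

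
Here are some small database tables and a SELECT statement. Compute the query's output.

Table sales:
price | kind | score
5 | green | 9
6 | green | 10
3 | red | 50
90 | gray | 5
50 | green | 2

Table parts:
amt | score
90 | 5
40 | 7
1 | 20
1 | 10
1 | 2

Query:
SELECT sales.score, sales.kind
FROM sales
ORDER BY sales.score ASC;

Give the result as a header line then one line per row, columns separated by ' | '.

After SELECT (5 rows):
sales.score | sales.kind
9 | green
10 | green
50 | red
5 | gray
2 | green
After ORDER BY (5 rows):
sales.score | sales.kind
2 | green
5 | gray
9 | green
10 | green
50 | red

== RESULT ==
sales.score | sales.kind
2 | green
5 | gray
9 | green
10 | green
50 | red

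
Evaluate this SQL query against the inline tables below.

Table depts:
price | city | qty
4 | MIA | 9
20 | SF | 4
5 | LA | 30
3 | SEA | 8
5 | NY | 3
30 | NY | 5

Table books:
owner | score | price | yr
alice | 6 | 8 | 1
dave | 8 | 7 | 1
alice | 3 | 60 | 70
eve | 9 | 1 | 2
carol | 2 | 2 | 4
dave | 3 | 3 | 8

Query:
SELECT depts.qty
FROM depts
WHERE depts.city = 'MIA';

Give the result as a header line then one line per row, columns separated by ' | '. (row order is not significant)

After WHERE (1 rows):
depts.price | depts.city | depts.qty
4 | MIA | 9
After SELECT (1 rows):
depts.qty
9

== RESULT ==
depts.qty
9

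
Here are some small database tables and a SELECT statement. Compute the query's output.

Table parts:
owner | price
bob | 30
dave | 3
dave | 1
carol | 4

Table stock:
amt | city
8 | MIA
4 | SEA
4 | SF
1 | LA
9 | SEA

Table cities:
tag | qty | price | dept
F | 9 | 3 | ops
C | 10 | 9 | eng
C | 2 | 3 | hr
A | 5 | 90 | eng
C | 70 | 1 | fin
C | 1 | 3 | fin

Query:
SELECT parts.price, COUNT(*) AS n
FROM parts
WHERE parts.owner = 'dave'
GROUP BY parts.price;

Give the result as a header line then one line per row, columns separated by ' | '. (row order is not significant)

== RESULT ==
parts.price | n
3 | 1
1 | 1

Derivation:
After WHERE (2 rows):
parts.owner | parts.price
dave | 3
dave | 1
After GROUP BY (2 rows):
parts.price | n
3 | 1
1 | 1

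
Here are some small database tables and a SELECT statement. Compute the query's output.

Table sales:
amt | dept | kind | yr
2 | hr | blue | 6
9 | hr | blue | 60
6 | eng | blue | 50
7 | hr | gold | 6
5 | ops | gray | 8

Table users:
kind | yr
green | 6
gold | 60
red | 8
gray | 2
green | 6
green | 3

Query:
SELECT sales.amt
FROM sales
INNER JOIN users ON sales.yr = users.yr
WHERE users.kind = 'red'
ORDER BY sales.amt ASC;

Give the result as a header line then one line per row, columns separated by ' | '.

== RESULT ==
sales.amt
5

Derivation:
After JOIN users (6 rows):
sales.amt | sales.dept | sales.kind | sales.yr | users.kind | users.yr
2 | hr | blue | 6 | green | 6
2 | hr | blue | 6 | green | 6
9 | hr | blue | 60 | gold | 60
7 | hr | gold | 6 | green | 6
7 | hr | gold | 6 | green | 6
5 | ops | gray | 8 | red | 8
After WHERE (1 rows):
sales.amt | sales.dept | sales.kind | sales.yr | users.kind | users.yr
5 | ops | gray | 8 | red | 8
After SELECT (1 rows):
sales.amt
5
After ORDER BY (1 rows):
sales.amt
5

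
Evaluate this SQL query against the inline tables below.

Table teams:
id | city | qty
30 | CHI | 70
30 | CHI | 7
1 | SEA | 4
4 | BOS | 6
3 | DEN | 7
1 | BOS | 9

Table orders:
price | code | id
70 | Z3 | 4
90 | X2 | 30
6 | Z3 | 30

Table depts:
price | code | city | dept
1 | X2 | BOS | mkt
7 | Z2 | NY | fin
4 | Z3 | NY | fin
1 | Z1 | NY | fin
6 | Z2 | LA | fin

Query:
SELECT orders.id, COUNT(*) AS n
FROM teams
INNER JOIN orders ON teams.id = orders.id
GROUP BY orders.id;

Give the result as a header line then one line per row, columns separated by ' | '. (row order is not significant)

After JOIN orders (5 rows):
teams.id | teams.city | teams.qty | orders.price | orders.code | orders.id
30 | CHI | 70 | 90 | X2 | 30
30 | CHI | 70 | 6 | Z3 | 30
30 | CHI | 7 | 90 | X2 | 30
30 | CHI | 7 | 6 | Z3 | 30
4 | BOS | 6 | 70 | Z3 | 4
After GROUP BY (2 rows):
orders.id | n
30 | 4
4 | 1

== RESULT ==
orders.id | n
30 | 4
4 | 1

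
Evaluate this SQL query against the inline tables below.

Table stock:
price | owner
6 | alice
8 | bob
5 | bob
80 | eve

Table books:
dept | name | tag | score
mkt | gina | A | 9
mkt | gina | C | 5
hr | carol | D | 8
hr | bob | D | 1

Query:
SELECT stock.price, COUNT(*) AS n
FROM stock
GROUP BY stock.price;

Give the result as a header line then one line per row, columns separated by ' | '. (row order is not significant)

After GROUP BY (4 rows):
stock.price | n
6 | 1
8 | 1
5 | 1
80 | 1

== RESULT ==
stock.price | n
6 | 1
8 | 1
5 | 1
80 | 1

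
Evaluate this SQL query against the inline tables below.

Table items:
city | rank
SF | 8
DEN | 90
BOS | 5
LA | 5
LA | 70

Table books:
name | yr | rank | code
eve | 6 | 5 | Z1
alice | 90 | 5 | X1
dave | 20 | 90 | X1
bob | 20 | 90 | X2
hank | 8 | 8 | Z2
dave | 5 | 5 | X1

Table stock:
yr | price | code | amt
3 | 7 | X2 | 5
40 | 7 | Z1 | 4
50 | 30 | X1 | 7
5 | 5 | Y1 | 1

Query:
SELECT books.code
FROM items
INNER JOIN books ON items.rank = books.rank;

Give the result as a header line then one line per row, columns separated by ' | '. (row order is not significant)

== RESULT ==
books.code
Z2
X1
X2
Z1
X1
X1
Z1
X1
X1

Derivation:
After JOIN books (9 rows):
items.city | items.rank | books.name | books.yr | books.rank | books.code
SF | 8 | hank | 8 | 8 | Z2
DEN | 90 | dave | 20 | 90 | X1
DEN | 90 | bob | 20 | 90 | X2
BOS | 5 | eve | 6 | 5 | Z1
BOS | 5 | alice | 90 | 5 | X1
BOS | 5 | dave | 5 | 5 | X1
LA | 5 | eve | 6 | 5 | Z1
LA | 5 | alice | 90 | 5 | X1
LA | 5 | dave | 5 | 5 | X1
After SELECT (9 rows):
books.code
Z2
X1
X2
Z1
X1
X1
Z1
X1
X1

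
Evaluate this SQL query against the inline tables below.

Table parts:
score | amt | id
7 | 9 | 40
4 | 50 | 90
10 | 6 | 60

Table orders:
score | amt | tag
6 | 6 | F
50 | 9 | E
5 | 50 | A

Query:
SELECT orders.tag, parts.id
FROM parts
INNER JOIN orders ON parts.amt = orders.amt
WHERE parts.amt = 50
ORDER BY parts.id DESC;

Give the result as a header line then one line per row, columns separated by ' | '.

After JOIN orders (3 rows):
parts.score | parts.amt | parts.id | orders.score | orders.amt | orders.tag
7 | 9 | 40 | 50 | 9 | E
4 | 50 | 90 | 5 | 50 | A
10 | 6 | 60 | 6 | 6 | F
After WHERE (1 rows):
parts.score | parts.amt | parts.id | orders.score | orders.amt | orders.tag
4 | 50 | 90 | 5 | 50 | A
After SELECT (1 rows):
orders.tag | parts.id
A | 90
After ORDER BY (1 rows):
orders.tag | parts.id
A | 90

== RESULT ==
orders.tag | parts.id
A | 90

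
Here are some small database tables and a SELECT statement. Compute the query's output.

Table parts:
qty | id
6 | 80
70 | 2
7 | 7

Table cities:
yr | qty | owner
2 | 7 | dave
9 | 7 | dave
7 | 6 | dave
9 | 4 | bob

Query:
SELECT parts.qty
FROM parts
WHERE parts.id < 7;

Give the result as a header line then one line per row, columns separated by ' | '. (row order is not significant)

After WHERE (1 rows):
parts.qty | parts.id
70 | 2
After SELECT (1 rows):
parts.qty
70

== RESULT ==
parts.qty
70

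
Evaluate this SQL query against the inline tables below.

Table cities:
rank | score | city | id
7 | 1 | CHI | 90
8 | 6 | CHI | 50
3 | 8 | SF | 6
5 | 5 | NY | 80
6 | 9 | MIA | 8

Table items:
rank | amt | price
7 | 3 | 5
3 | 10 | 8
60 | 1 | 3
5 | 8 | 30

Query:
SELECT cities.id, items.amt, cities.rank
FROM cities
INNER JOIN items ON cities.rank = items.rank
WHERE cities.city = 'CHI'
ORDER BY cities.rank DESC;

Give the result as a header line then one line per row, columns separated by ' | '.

== RESULT ==
cities.id | items.amt | cities.rank
90 | 3 | 7

Derivation:
After JOIN items (3 rows):
cities.rank | cities.score | cities.city | cities.id | items.rank | items.amt | items.price
7 | 1 | CHI | 90 | 7 | 3 | 5
3 | 8 | SF | 6 | 3 | 10 | 8
5 | 5 | NY | 80 | 5 | 8 | 30
After WHERE (1 rows):
cities.rank | cities.score | cities.city | cities.id | items.rank | items.amt | items.price
7 | 1 | CHI | 90 | 7 | 3 | 5
After SELECT (1 rows):
cities.id | items.amt | cities.rank
90 | 3 | 7
After ORDER BY (1 rows):
cities.id | items.amt | cities.rank
90 | 3 | 7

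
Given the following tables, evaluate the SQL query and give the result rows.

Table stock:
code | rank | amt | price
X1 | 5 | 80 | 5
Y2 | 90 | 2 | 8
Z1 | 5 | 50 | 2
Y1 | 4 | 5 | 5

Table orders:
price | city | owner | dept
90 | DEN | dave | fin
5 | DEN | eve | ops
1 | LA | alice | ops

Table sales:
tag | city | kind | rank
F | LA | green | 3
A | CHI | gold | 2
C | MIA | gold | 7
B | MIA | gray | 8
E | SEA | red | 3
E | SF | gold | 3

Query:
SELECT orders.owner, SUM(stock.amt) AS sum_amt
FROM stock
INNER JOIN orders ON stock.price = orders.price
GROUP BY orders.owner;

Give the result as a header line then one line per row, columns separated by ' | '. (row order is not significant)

After JOIN orders (2 rows):
stock.code | stock.rank | stock.amt | stock.price | orders.price | orders.city | orders.owner | orders.dept
X1 | 5 | 80 | 5 | 5 | DEN | eve | ops
Y1 | 4 | 5 | 5 | 5 | DEN | eve | ops
After GROUP BY (1 rows):
orders.owner | sum_amt
eve | 85

== RESULT ==
orders.owner | sum_amt
eve | 85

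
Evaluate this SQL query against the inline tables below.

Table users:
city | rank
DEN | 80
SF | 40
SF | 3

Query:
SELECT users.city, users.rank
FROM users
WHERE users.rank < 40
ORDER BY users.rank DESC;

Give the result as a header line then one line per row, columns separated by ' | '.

After WHERE (1 rows):
users.city | users.rank
SF | 3
After SELECT (1 rows):
users.city | users.rank
SF | 3
After ORDER BY (1 rows):
users.city | users.rank
SF | 3

== RESULT ==
users.city | users.rank
SF | 3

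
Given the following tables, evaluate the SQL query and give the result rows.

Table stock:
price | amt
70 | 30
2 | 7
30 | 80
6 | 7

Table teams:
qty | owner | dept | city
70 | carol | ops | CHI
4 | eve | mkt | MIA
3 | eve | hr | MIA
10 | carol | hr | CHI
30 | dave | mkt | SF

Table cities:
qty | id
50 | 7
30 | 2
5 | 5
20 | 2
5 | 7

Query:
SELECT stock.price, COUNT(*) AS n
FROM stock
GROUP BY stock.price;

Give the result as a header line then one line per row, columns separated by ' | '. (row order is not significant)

== RESULT ==
stock.price | n
70 | 1
2 | 1
30 | 1
6 | 1

Derivation:
After GROUP BY (4 rows):
stock.price | n
70 | 1
2 | 1
30 | 1
6 | 1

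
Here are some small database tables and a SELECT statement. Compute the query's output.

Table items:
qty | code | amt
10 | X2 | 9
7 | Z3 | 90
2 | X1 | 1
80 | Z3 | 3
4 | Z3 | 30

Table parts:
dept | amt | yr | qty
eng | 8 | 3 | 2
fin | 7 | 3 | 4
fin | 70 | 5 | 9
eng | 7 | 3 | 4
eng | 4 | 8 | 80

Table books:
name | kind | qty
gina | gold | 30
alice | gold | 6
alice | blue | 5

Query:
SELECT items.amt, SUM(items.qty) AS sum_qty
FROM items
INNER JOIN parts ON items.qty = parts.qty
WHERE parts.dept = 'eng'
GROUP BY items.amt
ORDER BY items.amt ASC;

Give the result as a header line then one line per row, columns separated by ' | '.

== RESULT ==
items.amt | sum_qty
1 | 2
3 | 80
30 | 4

Derivation:
After JOIN parts (4 rows):
items.qty | items.code | items.amt | parts.dept | parts.amt | parts.yr | parts.qty
2 | X1 | 1 | eng | 8 | 3 | 2
80 | Z3 | 3 | eng | 4 | 8 | 80
4 | Z3 | 30 | fin | 7 | 3 | 4
4 | Z3 | 30 | eng | 7 | 3 | 4
After WHERE (3 rows):
items.qty | items.code | items.amt | parts.dept | parts.amt | parts.yr | parts.qty
2 | X1 | 1 | eng | 8 | 3 | 2
80 | Z3 | 3 | eng | 4 | 8 | 80
4 | Z3 | 30 | eng | 7 | 3 | 4
After GROUP BY (3 rows):
items.amt | sum_qty
1 | 2
3 | 80
30 | 4
After ORDER BY (3 rows):
items.amt | sum_qty
1 | 2
3 | 80
30 | 4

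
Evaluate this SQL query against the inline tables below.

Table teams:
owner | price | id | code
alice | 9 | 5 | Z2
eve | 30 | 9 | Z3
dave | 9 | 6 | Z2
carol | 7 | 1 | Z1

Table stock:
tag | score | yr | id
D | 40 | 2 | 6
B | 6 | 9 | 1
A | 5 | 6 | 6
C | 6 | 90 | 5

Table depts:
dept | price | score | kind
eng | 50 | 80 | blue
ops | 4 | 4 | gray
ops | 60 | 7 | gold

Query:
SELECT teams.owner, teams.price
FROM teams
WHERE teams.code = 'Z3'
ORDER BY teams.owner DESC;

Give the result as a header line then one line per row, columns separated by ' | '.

After WHERE (1 rows):
teams.owner | teams.price | teams.id | teams.code
eve | 30 | 9 | Z3
After SELECT (1 rows):
teams.owner | teams.price
eve | 30
After ORDER BY (1 rows):
teams.owner | teams.price
eve | 30

== RESULT ==
teams.owner | teams.price
eve | 30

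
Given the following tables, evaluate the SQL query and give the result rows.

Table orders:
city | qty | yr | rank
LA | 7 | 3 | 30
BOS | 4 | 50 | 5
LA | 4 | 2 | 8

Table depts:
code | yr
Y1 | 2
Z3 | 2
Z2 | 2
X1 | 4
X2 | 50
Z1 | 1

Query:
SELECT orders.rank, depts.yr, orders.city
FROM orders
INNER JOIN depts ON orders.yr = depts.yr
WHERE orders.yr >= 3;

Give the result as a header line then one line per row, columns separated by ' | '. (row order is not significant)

After JOIN depts (4 rows):
orders.city | orders.qty | orders.yr | orders.rank | depts.code | depts.yr
BOS | 4 | 50 | 5 | X2 | 50
LA | 4 | 2 | 8 | Y1 | 2
LA | 4 | 2 | 8 | Z3 | 2
LA | 4 | 2 | 8 | Z2 | 2
After WHERE (1 rows):
orders.city | orders.qty | orders.yr | orders.rank | depts.code | depts.yr
BOS | 4 | 50 | 5 | X2 | 50
After SELECT (1 rows):
orders.rank | depts.yr | orders.city
5 | 50 | BOS

== RESULT ==
orders.rank | depts.yr | orders.city
5 | 50 | BOS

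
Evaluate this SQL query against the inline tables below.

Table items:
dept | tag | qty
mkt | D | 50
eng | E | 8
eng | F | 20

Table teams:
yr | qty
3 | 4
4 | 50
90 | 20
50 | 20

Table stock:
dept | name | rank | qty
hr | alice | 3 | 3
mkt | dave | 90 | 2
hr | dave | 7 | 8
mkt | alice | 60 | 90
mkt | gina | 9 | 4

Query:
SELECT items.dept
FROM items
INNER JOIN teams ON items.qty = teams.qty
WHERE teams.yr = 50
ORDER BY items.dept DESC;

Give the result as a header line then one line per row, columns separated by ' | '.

== RESULT ==
items.dept
eng

Derivation:
After JOIN teams (3 rows):
items.dept | items.tag | items.qty | teams.yr | teams.qty
mkt | D | 50 | 4 | 50
eng | F | 20 | 90 | 20
eng | F | 20 | 50 | 20
After WHERE (1 rows):
items.dept | items.tag | items.qty | teams.yr | teams.qty
eng | F | 20 | 50 | 20
After SELECT (1 rows):
items.dept
eng
After ORDER BY (1 rows):
items.dept
eng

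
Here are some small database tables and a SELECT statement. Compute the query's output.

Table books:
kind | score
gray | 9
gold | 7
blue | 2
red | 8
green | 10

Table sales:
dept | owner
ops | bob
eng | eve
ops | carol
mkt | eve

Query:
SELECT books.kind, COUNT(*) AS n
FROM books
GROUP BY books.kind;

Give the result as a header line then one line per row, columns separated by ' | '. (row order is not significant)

After GROUP BY (5 rows):
books.kind | n
gray | 1
gold | 1
blue | 1
red | 1
green | 1

== RESULT ==
books.kind | n
gray | 1
gold | 1
blue | 1
red | 1
green | 1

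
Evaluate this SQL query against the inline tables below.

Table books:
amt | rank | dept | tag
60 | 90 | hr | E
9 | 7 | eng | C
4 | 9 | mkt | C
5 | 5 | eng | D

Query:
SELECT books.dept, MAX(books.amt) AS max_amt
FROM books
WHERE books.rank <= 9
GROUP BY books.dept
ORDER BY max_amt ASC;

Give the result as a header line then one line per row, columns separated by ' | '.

== RESULT ==
books.dept | max_amt
mkt | 4
eng | 9

Derivation:
After WHERE (3 rows):
books.amt | books.rank | books.dept | books.tag
9 | 7 | eng | C
4 | 9 | mkt | C
5 | 5 | eng | D
After GROUP BY (2 rows):
books.dept | max_amt
eng | 9
mkt | 4
After ORDER BY (2 rows):
books.dept | max_amt
mkt | 4
eng | 9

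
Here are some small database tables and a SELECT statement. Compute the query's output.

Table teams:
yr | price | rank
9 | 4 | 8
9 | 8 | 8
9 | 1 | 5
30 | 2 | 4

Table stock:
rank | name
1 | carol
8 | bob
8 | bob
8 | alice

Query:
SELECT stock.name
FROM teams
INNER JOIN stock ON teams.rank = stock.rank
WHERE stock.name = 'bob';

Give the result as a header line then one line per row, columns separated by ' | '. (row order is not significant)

After JOIN stock (6 rows):
teams.yr | teams.price | teams.rank | stock.rank | stock.name
9 | 4 | 8 | 8 | bob
9 | 4 | 8 | 8 | bob
9 | 4 | 8 | 8 | alice
9 | 8 | 8 | 8 | bob
9 | 8 | 8 | 8 | bob
9 | 8 | 8 | 8 | alice
After WHERE (4 rows):
teams.yr | teams.price | teams.rank | stock.rank | stock.name
9 | 4 | 8 | 8 | bob
9 | 4 | 8 | 8 | bob
9 | 8 | 8 | 8 | bob
9 | 8 | 8 | 8 | bob
After SELECT (4 rows):
stock.name
bob
bob
bob
bob

== RESULT ==
stock.name
bob
bob
bob
bob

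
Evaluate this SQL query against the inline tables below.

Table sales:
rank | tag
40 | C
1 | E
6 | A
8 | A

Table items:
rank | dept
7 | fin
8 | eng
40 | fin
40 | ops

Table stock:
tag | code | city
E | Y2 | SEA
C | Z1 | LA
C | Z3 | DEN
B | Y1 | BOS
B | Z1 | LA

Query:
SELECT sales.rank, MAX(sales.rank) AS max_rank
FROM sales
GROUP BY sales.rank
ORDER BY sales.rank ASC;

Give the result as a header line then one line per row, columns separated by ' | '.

After GROUP BY (4 rows):
sales.rank | max_rank
40 | 40
1 | 1
6 | 6
8 | 8
After ORDER BY (4 rows):
sales.rank | max_rank
1 | 1
6 | 6
8 | 8
40 | 40

== RESULT ==
sales.rank | max_rank
1 | 1
6 | 6
8 | 8
40 | 40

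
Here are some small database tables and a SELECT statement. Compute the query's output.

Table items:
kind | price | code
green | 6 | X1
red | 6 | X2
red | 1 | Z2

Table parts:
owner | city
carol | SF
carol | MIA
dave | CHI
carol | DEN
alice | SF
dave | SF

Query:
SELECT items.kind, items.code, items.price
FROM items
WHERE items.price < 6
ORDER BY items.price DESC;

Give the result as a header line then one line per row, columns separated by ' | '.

== RESULT ==
items.kind | items.code | items.price
red | Z2 | 1

Derivation:
After WHERE (1 rows):
items.kind | items.price | items.code
red | 1 | Z2
After SELECT (1 rows):
items.kind | items.code | items.price
red | Z2 | 1
After ORDER BY (1 rows):
items.kind | items.code | items.price
red | Z2 | 1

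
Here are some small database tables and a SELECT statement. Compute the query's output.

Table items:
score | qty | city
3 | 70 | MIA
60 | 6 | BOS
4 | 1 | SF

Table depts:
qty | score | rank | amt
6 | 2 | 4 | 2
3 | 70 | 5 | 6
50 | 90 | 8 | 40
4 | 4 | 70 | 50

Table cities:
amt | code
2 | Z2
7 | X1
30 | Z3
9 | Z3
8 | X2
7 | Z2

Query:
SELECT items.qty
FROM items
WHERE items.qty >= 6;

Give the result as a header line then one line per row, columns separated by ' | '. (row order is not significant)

== RESULT ==
items.qty
70
6

Derivation:
After WHERE (2 rows):
items.score | items.qty | items.city
3 | 70 | MIA
60 | 6 | BOS
After SELECT (2 rows):
items.qty
70
6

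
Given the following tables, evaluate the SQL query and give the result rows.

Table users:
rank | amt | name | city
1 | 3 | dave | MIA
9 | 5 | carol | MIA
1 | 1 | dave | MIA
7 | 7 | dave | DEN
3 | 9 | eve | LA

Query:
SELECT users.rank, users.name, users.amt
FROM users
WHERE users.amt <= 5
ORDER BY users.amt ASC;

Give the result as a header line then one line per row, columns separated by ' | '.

== RESULT ==
users.rank | users.name | users.amt
1 | dave | 1
1 | dave | 3
9 | carol | 5

Derivation:
After WHERE (3 rows):
users.rank | users.amt | users.name | users.city
1 | 3 | dave | MIA
9 | 5 | carol | MIA
1 | 1 | dave | MIA
After SELECT (3 rows):
users.rank | users.name | users.amt
1 | dave | 3
9 | carol | 5
1 | dave | 1
After ORDER BY (3 rows):
users.rank | users.name | users.amt
1 | dave | 1
1 | dave | 3
9 | carol | 5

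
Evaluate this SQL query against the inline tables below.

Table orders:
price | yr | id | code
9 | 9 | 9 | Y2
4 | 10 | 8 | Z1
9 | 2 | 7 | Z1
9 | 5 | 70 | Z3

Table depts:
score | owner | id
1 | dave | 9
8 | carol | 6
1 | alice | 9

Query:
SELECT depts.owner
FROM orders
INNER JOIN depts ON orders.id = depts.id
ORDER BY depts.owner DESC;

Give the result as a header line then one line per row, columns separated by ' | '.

== RESULT ==
depts.owner
dave
alice

Derivation:
After JOIN depts (2 rows):
orders.price | orders.yr | orders.id | orders.code | depts.score | depts.owner | depts.id
9 | 9 | 9 | Y2 | 1 | dave | 9
9 | 9 | 9 | Y2 | 1 | alice | 9
After SELECT (2 rows):
depts.owner
dave
alice
After ORDER BY (2 rows):
depts.owner
dave
alice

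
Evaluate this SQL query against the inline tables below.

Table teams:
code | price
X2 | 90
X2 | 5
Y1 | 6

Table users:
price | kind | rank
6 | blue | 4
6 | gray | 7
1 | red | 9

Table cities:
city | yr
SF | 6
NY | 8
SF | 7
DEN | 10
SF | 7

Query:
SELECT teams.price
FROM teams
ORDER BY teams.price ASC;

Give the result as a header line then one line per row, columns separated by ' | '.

After SELECT (3 rows):
teams.price
90
5
6
After ORDER BY (3 rows):
teams.price
5
6
90

== RESULT ==
teams.price
5
6
90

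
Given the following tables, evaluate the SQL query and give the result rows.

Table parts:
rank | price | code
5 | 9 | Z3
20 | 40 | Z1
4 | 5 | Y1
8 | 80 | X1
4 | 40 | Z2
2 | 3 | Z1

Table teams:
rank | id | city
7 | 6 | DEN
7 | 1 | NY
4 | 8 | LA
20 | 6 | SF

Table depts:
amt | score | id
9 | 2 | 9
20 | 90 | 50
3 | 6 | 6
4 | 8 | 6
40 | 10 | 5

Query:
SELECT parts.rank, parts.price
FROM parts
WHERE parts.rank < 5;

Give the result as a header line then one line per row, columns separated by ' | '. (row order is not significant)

After WHERE (3 rows):
parts.rank | parts.price | parts.code
4 | 5 | Y1
4 | 40 | Z2
2 | 3 | Z1
After SELECT (3 rows):
parts.rank | parts.price
4 | 5
4 | 40
2 | 3

== RESULT ==
parts.rank | parts.price
4 | 5
4 | 40
2 | 3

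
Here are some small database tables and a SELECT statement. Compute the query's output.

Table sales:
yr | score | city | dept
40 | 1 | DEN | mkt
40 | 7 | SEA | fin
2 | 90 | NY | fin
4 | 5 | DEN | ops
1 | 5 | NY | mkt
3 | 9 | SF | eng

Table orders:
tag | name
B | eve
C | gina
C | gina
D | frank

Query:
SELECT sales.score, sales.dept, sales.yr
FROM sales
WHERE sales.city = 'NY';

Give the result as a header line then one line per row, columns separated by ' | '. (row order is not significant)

== RESULT ==
sales.score | sales.dept | sales.yr
90 | fin | 2
5 | mkt | 1

Derivation:
After WHERE (2 rows):
sales.yr | sales.score | sales.city | sales.dept
2 | 90 | NY | fin
1 | 5 | NY | mkt
After SELECT (2 rows):
sales.score | sales.dept | sales.yr
90 | fin | 2
5 | mkt | 1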